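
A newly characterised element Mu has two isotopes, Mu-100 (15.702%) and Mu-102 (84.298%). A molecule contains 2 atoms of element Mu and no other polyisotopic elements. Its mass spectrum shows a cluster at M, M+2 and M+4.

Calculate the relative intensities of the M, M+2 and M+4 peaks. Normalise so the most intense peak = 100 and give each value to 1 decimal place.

Each Mu atom is independently Mu-100 (p = 0.15702) or Mu-102 (q = 0.84298); the cluster is the binomial expansion (p + q)^2.
P(M) = 0.15702^2 = 0.024655
P(M+2) = 2 × 0.15702^1 × 0.84298^1 = 0.264729
P(M+4) = 0.84298^2 = 0.710615
The M+4 peak is largest (0.710615); scaling to 100 gives 3.5 : 37.3 : 100.0.

3.5 : 37.3 : 100.0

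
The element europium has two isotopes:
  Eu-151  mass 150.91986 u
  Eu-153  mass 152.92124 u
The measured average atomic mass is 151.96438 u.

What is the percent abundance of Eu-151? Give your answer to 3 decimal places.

Writing the weighted mean with unknown fraction x of Eu-151:
150.91986·x + 152.92124·(1 − x) = 151.96438
(150.91986 − 152.92124)·x = 151.96438 − 152.92124
x = -0.95686 / -2.00138 = 0.47810 → 47.810% Eu-151, 52.190% Eu-153.

47.810%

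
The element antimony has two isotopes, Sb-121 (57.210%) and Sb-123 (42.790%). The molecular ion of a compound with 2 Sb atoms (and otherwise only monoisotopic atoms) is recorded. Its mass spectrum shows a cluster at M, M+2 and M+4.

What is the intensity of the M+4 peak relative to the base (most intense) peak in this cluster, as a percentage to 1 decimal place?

37.4%

(0.57210 + 0.42790)^2 gives M 0.3273, M+2 0.4896, M+4 0.1831; the largest is M+2.
P(M+2) = C(2,1) × 0.57210^1 × 0.42790^1 = 2 × 0.5721 × 0.4279 = 0.489603 (base)
P(M+4) = C(2,2) × 0.57210^0 × 0.42790^2 = 1 × 1.0000 × 0.18309841 = 0.183098
Relative intensity = 0.183098 / 0.489603 × 100 = 37.4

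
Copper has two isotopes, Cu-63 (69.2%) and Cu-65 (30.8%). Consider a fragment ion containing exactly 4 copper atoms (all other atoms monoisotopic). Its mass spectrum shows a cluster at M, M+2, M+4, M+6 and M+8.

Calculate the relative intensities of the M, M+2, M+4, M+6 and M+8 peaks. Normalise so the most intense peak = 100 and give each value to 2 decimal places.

56.17 : 100.00 : 66.76 : 19.81 : 2.20

Expanding (0.692 + 0.308)^4:
P(M) = 0.692^4 = 0.229311
P(M+2) = 4 × 0.692^3 × 0.308^1 = 0.408253
P(M+4) = 6 × 0.692^2 × 0.308^2 = 0.272562
P(M+6) = 4 × 0.692^1 × 0.308^3 = 0.080876
P(M+8) = 0.308^4 = 0.008999
The M+2 peak is largest (0.408253); scaling to 100 gives 56.17 : 100.00 : 66.76 : 19.81 : 2.20.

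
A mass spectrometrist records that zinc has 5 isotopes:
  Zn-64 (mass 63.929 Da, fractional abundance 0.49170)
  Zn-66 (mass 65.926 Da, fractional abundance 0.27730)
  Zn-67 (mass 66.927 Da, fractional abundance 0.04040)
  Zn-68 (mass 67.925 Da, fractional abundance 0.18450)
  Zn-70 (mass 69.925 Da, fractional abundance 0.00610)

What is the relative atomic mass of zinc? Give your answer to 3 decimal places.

65.378 Da

Weight each isotope mass by its fractional abundance: 0.49170 × 63.929 + 0.27730 × 65.926 + 0.04040 × 66.927 + 0.18450 × 67.925 + 0.00610 × 69.925
= 31.4339 + 18.2813 + 2.7039 + 12.5322 + 0.4265 = 65.3778 Da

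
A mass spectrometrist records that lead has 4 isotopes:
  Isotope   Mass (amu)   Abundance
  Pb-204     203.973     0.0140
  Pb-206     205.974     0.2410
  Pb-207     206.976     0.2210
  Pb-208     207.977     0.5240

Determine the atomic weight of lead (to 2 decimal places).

Weight each isotope mass by its fractional abundance: 0.0140 × 203.973 + 0.2410 × 205.974 + 0.2210 × 206.976 + 0.5240 × 207.977
= 2.8556 + 49.6397 + 45.7417 + 108.9799 = 207.2169 amu

207.22 amu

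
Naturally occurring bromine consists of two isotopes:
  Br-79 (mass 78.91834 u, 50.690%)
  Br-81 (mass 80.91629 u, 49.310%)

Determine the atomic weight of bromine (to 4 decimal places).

The abundance-weighted mean is 0.50690 × 78.91834 + 0.49310 × 80.91629
= 40.003707 + 39.899823 = 79.903530 u

79.9035 u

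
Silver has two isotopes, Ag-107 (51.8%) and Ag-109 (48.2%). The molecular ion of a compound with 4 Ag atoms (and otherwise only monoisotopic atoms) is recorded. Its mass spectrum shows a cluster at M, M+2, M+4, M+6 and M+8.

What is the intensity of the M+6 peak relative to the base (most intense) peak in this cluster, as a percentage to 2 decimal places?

62.03%

(0.518 + 0.482)^4 gives M 0.0720, M+2 0.2680, M+4 0.3740, M+6 0.2320, M+8 0.0540; the largest is M+4.
P(M+4) = C(4,2) × 0.518^2 × 0.482^2 = 6 × 0.268324 × 0.232324 = 0.374029 (base)
P(M+6) = C(4,3) × 0.518^1 × 0.482^3 = 4 × 0.5180 × 0.11198017 = 0.232023
Relative intensity = 0.232023 / 0.374029 × 100 = 62.03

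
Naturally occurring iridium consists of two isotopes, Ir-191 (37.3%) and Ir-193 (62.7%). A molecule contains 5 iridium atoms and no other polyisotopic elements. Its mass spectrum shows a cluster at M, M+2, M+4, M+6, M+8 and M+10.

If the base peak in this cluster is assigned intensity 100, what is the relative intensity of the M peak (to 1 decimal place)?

Binomial terms of (0.373 + 0.627)^5: M 0.0072, M+2 0.0607, M+4 0.2040, M+6 0.3429, M+8 0.2882, M+10 0.0969 → M+6 is the base peak.
P(M+6) = C(5,3) × 0.373^2 × 0.627^3 = 10 × 0.139129 × 0.24649188 = 0.342942 (base)
P(M) = C(5,0) × 0.373^5 × 0.627^0 = 1 × 0.00722012 × 1.0000 = 0.007220
Relative intensity = 0.007220 / 0.342942 × 100 = 2.1

2.1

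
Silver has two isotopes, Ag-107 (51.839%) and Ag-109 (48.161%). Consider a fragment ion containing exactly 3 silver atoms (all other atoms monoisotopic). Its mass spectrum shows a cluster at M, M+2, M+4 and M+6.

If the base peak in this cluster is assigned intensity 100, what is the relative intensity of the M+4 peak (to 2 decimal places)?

(0.51839 + 0.48161)^3 gives M 0.1393, M+2 0.3883, M+4 0.3607, M+6 0.1117; the largest is M+2.
P(M+2) = C(3,1) × 0.51839^2 × 0.48161^1 = 3 × 0.26872819 × 0.48161 = 0.388267 (base)
P(M+4) = C(3,2) × 0.51839^1 × 0.48161^2 = 3 × 0.51839 × 0.23194819 = 0.360719
Relative intensity = 0.360719 / 0.388267 × 100 = 92.90

92.90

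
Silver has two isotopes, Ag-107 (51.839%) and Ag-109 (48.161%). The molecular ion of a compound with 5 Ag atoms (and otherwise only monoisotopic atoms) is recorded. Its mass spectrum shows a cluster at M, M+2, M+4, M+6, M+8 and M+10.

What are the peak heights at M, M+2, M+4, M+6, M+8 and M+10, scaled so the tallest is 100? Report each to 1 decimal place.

Expanding (0.51839 + 0.48161)^5:
P(M) = 0.51839^5 = 0.037435
P(M+2) = 5 × 0.51839^4 × 0.48161^1 = 0.173897
P(M+4) = 10 × 0.51839^3 × 0.48161^2 = 0.323118
P(M+6) = 10 × 0.51839^2 × 0.48161^3 = 0.300192
P(M+8) = 5 × 0.51839^1 × 0.48161^4 = 0.139447
P(M+10) = 0.48161^5 = 0.025911
The M+4 peak is largest (0.323118); scaling to 100 gives 11.6 : 53.8 : 100.0 : 92.9 : 43.2 : 8.0.

11.6 : 53.8 : 100.0 : 92.9 : 43.2 : 8.0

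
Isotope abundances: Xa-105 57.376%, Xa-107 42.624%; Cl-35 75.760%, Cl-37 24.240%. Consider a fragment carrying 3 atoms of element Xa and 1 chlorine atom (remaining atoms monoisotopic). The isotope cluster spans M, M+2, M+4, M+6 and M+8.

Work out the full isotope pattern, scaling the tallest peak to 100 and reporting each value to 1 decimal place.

Element Xa pattern (n=3): 0.1888821 : 0.42095531 : 0.31272308 : 0.07743951
Chlorine pattern (n=1): 0.7576 : 0.2424
Convolve the two distributions (both contribute in 2-u steps):
  M: 0.1888821×0.7576 = 0.143097
  M+2: 0.1888821×0.2424 + 0.42095531×0.7576 = 0.364701
  M+4: 0.42095531×0.2424 + 0.31272308×0.7576 = 0.338959
  M+6: 0.31272308×0.2424 + 0.07743951×0.7576 = 0.134472
  M+8: 0.07743951×0.2424 = 0.018771
Scale to base peak (0.364701) = 100: 39.2 : 100.0 : 92.9 : 36.9 : 5.1

39.2 : 100.0 : 92.9 : 36.9 : 5.1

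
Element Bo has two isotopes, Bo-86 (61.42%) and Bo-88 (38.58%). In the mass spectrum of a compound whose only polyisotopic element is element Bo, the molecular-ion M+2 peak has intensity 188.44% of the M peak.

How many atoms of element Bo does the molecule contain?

3

For n independent Bo atoms, I(M+2)/I(M) = n · (abundance Bo-88) / (abundance Bo-86) = n · 0.3858/0.6142.
n = 1.8844 × 0.6142/0.3858 = 3.00 ≈ 3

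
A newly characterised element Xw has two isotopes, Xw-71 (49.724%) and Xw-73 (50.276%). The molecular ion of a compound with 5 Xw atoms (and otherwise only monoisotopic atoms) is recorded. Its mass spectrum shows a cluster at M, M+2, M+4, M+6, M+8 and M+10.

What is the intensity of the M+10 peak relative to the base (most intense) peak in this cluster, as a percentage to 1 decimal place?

(0.49724 + 0.50276)^5 gives M 0.0304, M+2 0.1537, M+4 0.3108, M+6 0.3142, M+8 0.1588, M+10 0.0321; the largest is M+6.
P(M+6) = C(5,3) × 0.49724^2 × 0.50276^3 = 10 × 0.24724762 × 0.12708145 = 0.314206 (base)
P(M+10) = C(5,5) × 0.49724^0 × 0.50276^5 = 1 × 1.0000 × 0.03212207 = 0.032122
Relative intensity = 0.032122 / 0.314206 × 100 = 10.2

10.2%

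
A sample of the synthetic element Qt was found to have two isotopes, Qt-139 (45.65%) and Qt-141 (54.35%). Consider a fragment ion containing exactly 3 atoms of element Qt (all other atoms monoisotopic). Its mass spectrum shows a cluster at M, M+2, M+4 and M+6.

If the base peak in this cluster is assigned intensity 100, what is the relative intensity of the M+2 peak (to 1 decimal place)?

84.0

Term probabilities: M 0.0951, M+2 0.3398, M+4 0.4045, M+6 0.1605. Base peak = M+4.
P(M+4) = C(3,2) × 0.4565^1 × 0.5435^2 = 3 × 0.4565 × 0.29539225 = 0.404540 (base)
P(M+2) = C(3,1) × 0.4565^2 × 0.5435^1 = 3 × 0.20839225 × 0.5435 = 0.339784
Relative intensity = 0.339784 / 0.404540 × 100 = 84.0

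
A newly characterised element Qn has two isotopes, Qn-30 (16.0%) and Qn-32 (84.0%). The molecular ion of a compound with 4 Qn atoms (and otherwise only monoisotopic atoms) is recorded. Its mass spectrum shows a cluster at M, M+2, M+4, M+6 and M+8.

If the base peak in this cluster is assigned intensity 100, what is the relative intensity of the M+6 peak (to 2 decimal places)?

76.19

(0.160 + 0.840)^4 gives M 0.0007, M+2 0.0138, M+4 0.1084, M+6 0.3793, M+8 0.4979; the largest is M+8.
P(M+8) = C(4,4) × 0.160^0 × 0.840^4 = 1 × 1.0000 × 0.49787136 = 0.497871 (base)
P(M+6) = C(4,3) × 0.160^1 × 0.840^3 = 4 × 0.1600 × 0.592704 = 0.379331
Relative intensity = 0.379331 / 0.497871 × 100 = 76.19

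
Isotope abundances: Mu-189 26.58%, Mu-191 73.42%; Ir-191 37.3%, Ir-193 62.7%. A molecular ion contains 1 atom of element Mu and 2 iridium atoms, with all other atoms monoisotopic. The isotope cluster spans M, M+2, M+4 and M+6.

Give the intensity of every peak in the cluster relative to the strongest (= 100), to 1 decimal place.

Element Mu pattern (n=1): 0.2658 : 0.7342
Iridium pattern (n=2): 0.139129 : 0.467742 : 0.393129
Convolve the two distributions (both contribute in 2-u steps):
  M: 0.2658×0.139129 = 0.036980
  M+2: 0.2658×0.467742 + 0.7342×0.139129 = 0.226474
  M+4: 0.2658×0.393129 + 0.7342×0.467742 = 0.447910
  M+6: 0.7342×0.393129 = 0.288635
Scale to base peak (0.447910) = 100: 8.3 : 50.6 : 100.0 : 64.4

8.3 : 50.6 : 100.0 : 64.4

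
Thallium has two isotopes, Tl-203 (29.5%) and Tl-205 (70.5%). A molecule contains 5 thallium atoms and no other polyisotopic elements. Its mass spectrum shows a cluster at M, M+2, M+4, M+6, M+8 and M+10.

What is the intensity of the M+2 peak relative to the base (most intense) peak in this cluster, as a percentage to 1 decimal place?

Binomial terms of (0.295 + 0.705)^5: M 0.0022, M+2 0.0267, M+4 0.1276, M+6 0.3049, M+8 0.3644, M+10 0.1742 → M+8 is the base peak.
P(M+8) = C(5,4) × 0.295^1 × 0.705^4 = 5 × 0.2950 × 0.24703385 = 0.364375 (base)
P(M+2) = C(5,1) × 0.295^4 × 0.705^1 = 5 × 0.00757335 × 0.7050 = 0.026696
Relative intensity = 0.026696 / 0.364375 × 100 = 7.3

7.3%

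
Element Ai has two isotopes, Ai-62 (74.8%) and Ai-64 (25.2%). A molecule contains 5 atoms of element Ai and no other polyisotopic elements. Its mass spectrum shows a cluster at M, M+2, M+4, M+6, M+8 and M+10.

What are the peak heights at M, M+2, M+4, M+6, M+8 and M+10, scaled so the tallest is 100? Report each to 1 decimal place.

The 5 Ai atoms are independent, so intensities follow the terms of (0.748 + 0.252)^5.
P(M) = 0.748^5 = 0.234157
P(M+2) = 5 × 0.748^4 × 0.252^1 = 0.394436
P(M+4) = 10 × 0.748^3 × 0.252^2 = 0.265770
P(M+6) = 10 × 0.748^2 × 0.252^3 = 0.089537
P(M+8) = 5 × 0.748^1 × 0.252^4 = 0.015083
P(M+10) = 0.252^5 = 0.001016
The M+2 peak is largest (0.394436); scaling to 100 gives 59.4 : 100.0 : 67.4 : 22.7 : 3.8 : 0.3.

59.4 : 100.0 : 67.4 : 22.7 : 3.8 : 0.3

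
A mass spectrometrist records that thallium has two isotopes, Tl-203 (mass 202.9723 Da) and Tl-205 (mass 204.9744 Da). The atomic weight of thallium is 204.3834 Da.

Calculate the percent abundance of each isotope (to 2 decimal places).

Writing the weighted mean with unknown fraction x of Tl-203:
202.9723·x + 204.9744·(1 − x) = 204.3834
(202.9723 − 204.9744)·x = 204.3834 − 204.9744
x = -0.5910 / -2.0021 = 0.29519 → 29.52% Tl-203, 70.48% Tl-205.

Tl-203: 29.52%, Tl-205: 70.48%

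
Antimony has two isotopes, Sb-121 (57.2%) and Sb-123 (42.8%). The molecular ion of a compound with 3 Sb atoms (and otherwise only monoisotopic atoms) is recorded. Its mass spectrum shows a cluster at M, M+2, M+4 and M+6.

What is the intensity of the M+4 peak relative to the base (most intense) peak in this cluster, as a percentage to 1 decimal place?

74.8%

Binomial terms of (0.572 + 0.428)^3: M 0.1871, M+2 0.4201, M+4 0.3143, M+6 0.0784 → M+2 is the base peak.
P(M+2) = C(3,1) × 0.572^2 × 0.428^1 = 3 × 0.327184 × 0.4280 = 0.420104 (base)
P(M+4) = C(3,2) × 0.572^1 × 0.428^2 = 3 × 0.5720 × 0.183184 = 0.314344
Relative intensity = 0.314344 / 0.420104 × 100 = 74.8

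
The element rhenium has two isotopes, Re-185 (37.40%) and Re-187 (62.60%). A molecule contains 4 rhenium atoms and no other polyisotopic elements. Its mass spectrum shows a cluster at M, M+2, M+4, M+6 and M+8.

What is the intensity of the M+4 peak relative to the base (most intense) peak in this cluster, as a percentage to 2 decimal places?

(0.3740 + 0.6260)^4 gives M 0.0196, M+2 0.1310, M+4 0.3289, M+6 0.3670, M+8 0.1536; the largest is M+6.
P(M+6) = C(4,3) × 0.3740^1 × 0.6260^3 = 4 × 0.3740 × 0.24531438 = 0.366990 (base)
P(M+4) = C(4,2) × 0.3740^2 × 0.6260^2 = 6 × 0.139876 × 0.391876 = 0.328884
Relative intensity = 0.328884 / 0.366990 × 100 = 89.62

89.62%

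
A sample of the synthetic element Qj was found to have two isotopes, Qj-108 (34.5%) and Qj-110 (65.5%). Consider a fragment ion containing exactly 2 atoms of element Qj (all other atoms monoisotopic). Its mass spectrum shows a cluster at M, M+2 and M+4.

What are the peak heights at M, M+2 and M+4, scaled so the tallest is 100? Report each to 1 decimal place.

Each Qj atom is independently Qj-108 (p = 0.345) or Qj-110 (q = 0.655); the cluster is the binomial expansion (p + q)^2.
P(M) = 0.345^2 = 0.119025
P(M+2) = 2 × 0.345^1 × 0.655^1 = 0.451950
P(M+4) = 0.655^2 = 0.429025
The M+2 peak is largest (0.451950); scaling to 100 gives 26.3 : 100.0 : 94.9.

26.3 : 100.0 : 94.9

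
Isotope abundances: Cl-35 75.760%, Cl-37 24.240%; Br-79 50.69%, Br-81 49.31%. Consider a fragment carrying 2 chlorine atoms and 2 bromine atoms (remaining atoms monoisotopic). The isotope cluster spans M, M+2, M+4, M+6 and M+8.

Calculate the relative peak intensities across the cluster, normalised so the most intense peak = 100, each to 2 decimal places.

38.68 : 100.00 : 88.71 : 31.12 : 3.75

Chlorine pattern (n=2): 0.57395776 : 0.36728448 : 0.05875776
Bromine pattern (n=2): 0.25694761 : 0.49990478 : 0.24314761
Convolve the two distributions (both contribute in 2-u steps):
  M: 0.57395776×0.25694761 = 0.147477
  M+2: 0.57395776×0.49990478 + 0.36728448×0.25694761 = 0.381297
  M+4: 0.57395776×0.24314761 + 0.36728448×0.49990478 + 0.05875776×0.25694761 = 0.338261
  M+6: 0.36728448×0.24314761 + 0.05875776×0.49990478 = 0.118678
  M+8: 0.05875776×0.24314761 = 0.014287
Scale to base peak (0.381297) = 100: 38.68 : 100.00 : 88.71 : 31.12 : 3.75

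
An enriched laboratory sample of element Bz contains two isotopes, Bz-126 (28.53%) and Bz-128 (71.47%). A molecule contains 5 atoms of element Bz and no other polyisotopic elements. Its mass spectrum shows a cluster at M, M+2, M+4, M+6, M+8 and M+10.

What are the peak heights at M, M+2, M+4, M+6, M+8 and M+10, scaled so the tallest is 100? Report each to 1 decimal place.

0.5 : 6.4 : 31.9 : 79.8 : 100.0 : 50.1

Each Bz atom is independently Bz-126 (p = 0.2853) or Bz-128 (q = 0.7147); the cluster is the binomial expansion (p + q)^5.
P(M) = 0.2853^5 = 0.001890
P(M+2) = 5 × 0.2853^4 × 0.7147^1 = 0.023676
P(M+4) = 10 × 0.2853^3 × 0.7147^2 = 0.118619
P(M+6) = 10 × 0.2853^2 × 0.7147^3 = 0.297149
P(M+8) = 5 × 0.2853^1 × 0.7147^4 = 0.372192
P(M+10) = 0.7147^5 = 0.186474
The M+8 peak is largest (0.372192); scaling to 100 gives 0.5 : 6.4 : 31.9 : 79.8 : 100.0 : 50.1.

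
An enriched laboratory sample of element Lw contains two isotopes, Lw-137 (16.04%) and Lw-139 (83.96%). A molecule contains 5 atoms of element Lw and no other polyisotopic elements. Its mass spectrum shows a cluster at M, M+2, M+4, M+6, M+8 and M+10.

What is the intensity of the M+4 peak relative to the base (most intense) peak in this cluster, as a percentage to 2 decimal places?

(0.1604 + 0.8396)^5 gives M 0.0001, M+2 0.0028, M+4 0.0291, M+6 0.1523, M+8 0.3985, M+10 0.4172; the largest is M+10.
P(M+10) = C(5,5) × 0.1604^0 × 0.8396^5 = 1 × 1.0000 × 0.41721715 = 0.417217 (base)
P(M+4) = C(5,2) × 0.1604^3 × 0.8396^2 = 10 × 0.0041268 × 0.70492816 = 0.029091
Relative intensity = 0.029091 / 0.417217 × 100 = 6.97

6.97%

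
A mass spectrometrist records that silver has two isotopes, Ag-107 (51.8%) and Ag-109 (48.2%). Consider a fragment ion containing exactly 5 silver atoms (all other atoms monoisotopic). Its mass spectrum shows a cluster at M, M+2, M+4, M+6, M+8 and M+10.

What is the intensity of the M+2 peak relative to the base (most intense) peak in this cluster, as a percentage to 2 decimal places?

53.73%

Binomial terms of (0.518 + 0.482)^5: M 0.0373, M+2 0.1735, M+4 0.3229, M+6 0.3005, M+8 0.1398, M+10 0.0260 → M+4 is the base peak.
P(M+4) = C(5,2) × 0.518^3 × 0.482^2 = 10 × 0.13899183 × 0.232324 = 0.322911 (base)
P(M+2) = C(5,1) × 0.518^4 × 0.482^1 = 5 × 0.07199777 × 0.4820 = 0.173515
Relative intensity = 0.173515 / 0.322911 × 100 = 53.73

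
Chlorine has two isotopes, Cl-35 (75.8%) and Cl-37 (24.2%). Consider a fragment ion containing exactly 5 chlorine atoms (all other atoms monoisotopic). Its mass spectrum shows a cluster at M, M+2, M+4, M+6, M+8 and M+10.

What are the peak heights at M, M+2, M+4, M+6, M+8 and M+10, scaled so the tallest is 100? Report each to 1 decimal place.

Expanding (0.758 + 0.242)^5:
P(M) = 0.758^5 = 0.250234
P(M+2) = 5 × 0.758^4 × 0.242^1 = 0.399450
P(M+4) = 10 × 0.758^3 × 0.242^2 = 0.255058
P(M+6) = 10 × 0.758^2 × 0.242^3 = 0.081430
P(M+8) = 5 × 0.758^1 × 0.242^4 = 0.012999
P(M+10) = 0.242^5 = 0.000830
The M+2 peak is largest (0.399450); scaling to 100 gives 62.6 : 100.0 : 63.9 : 20.4 : 3.3 : 0.2.

62.6 : 100.0 : 63.9 : 20.4 : 3.3 : 0.2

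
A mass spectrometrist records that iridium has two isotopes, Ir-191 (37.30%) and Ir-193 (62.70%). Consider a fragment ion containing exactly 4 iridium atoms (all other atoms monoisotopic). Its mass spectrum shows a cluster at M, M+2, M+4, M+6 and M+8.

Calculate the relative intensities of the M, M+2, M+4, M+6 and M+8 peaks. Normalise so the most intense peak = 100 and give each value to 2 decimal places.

5.26 : 35.39 : 89.23 : 100.00 : 42.02

The 4 Ir atoms are independent, so intensities follow the terms of (0.3730 + 0.6270)^4.
P(M) = 0.3730^4 = 0.019357
P(M+2) = 4 × 0.3730^3 × 0.6270^1 = 0.130153
P(M+4) = 6 × 0.3730^2 × 0.6270^2 = 0.328174
P(M+6) = 4 × 0.3730^1 × 0.6270^3 = 0.367766
P(M+8) = 0.6270^4 = 0.154550
The M+6 peak is largest (0.367766); scaling to 100 gives 5.26 : 35.39 : 89.23 : 100.00 : 42.02.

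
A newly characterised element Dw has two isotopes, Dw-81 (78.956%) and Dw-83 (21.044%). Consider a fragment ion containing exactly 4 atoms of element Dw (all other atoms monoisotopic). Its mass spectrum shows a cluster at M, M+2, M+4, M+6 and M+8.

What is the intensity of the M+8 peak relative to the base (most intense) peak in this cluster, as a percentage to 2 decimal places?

0.47%

Binomial terms of (0.78956 + 0.21044)^4: M 0.3886, M+2 0.4143, M+4 0.1656, M+6 0.0294, M+8 0.0020 → M+2 is the base peak.
P(M+2) = C(4,1) × 0.78956^3 × 0.21044^1 = 4 × 0.49221565 × 0.21044 = 0.414327 (base)
P(M+8) = C(4,4) × 0.78956^0 × 0.21044^4 = 1 × 1.0000 × 0.00196116 = 0.001961
Relative intensity = 0.001961 / 0.414327 × 100 = 0.47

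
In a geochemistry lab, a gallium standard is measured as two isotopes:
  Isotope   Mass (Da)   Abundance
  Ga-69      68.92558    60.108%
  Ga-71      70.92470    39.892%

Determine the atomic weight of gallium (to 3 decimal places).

Ar = Σ fᵢ·mᵢ = 0.60108 × 68.92558 + 0.39892 × 70.92470
= 41.429788 + 28.293281 = 69.723069 Da

69.723 Da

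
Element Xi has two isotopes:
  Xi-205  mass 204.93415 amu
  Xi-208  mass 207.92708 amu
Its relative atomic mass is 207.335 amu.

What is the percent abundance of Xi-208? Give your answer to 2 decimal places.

Writing the weighted mean with unknown fraction x of Xi-205:
204.93415·x + 207.92708·(1 − x) = 207.335
(204.93415 − 207.92708)·x = 207.335 − 207.92708
x = -0.59208 / -2.99293 = 0.19783 → 19.78% Xi-205, 80.22% Xi-208.

80.22%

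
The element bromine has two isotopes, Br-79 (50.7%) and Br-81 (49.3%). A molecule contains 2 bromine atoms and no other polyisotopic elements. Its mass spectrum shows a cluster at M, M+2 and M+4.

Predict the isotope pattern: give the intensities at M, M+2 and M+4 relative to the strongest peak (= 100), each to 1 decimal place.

51.4 : 100.0 : 48.6

Each Br atom is independently Br-79 (p = 0.507) or Br-81 (q = 0.493); the cluster is the binomial expansion (p + q)^2.
P(M) = 0.507^2 = 0.257049
P(M+2) = 2 × 0.507^1 × 0.493^1 = 0.499902
P(M+4) = 0.493^2 = 0.243049
The M+2 peak is largest (0.499902); scaling to 100 gives 51.4 : 100.0 : 48.6.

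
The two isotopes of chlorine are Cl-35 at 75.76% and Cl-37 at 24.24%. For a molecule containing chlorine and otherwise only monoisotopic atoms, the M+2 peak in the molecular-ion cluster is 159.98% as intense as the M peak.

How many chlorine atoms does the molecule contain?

The M+2/M ratio from n Cl atoms is n · q/p = n · 0.2424/0.7576.
n = 1.5998 × 0.7576/0.2424 = 5.00 ≈ 5

5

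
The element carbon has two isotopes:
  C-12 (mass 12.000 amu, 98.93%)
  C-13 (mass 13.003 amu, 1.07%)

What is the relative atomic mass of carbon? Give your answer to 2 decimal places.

Average mass = Σ (abundance × isotope mass) = 0.9893 × 12.000 + 0.0107 × 13.003
= 11.8716 + 0.1391 = 12.0107 amu

12.01 amu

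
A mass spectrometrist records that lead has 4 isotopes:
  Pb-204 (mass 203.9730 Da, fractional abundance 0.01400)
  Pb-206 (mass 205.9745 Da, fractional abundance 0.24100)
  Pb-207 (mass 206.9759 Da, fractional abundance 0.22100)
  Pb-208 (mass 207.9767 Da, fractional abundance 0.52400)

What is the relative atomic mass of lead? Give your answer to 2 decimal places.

207.22 Da

The abundance-weighted mean is 0.01400 × 203.9730 + 0.24100 × 205.9745 + 0.22100 × 206.9759 + 0.52400 × 207.9767
= 2.85562 + 49.63985 + 45.74167 + 108.97979 = 207.21693 Da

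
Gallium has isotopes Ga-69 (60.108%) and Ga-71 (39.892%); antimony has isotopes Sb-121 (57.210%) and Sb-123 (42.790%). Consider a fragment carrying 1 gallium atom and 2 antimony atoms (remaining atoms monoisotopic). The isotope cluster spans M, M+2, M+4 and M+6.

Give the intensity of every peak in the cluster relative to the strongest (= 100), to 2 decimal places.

46.31 : 100.00 : 71.88 : 17.19

Gallium pattern (n=1): 0.60108 : 0.39892
Antimony pattern (n=2): 0.32729841 : 0.48960318 : 0.18309841
Convolve the two distributions (both contribute in 2-u steps):
  M: 0.60108×0.32729841 = 0.196733
  M+2: 0.60108×0.48960318 + 0.39892×0.32729841 = 0.424857
  M+4: 0.60108×0.18309841 + 0.39892×0.48960318 = 0.305369
  M+6: 0.39892×0.18309841 = 0.073042
Scale to base peak (0.424857) = 100: 46.31 : 100.00 : 71.88 : 17.19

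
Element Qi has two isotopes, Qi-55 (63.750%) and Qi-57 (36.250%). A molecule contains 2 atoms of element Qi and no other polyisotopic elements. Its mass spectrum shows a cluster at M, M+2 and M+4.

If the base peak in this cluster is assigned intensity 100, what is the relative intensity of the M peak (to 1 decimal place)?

(0.63750 + 0.36250)^2 gives M 0.4064, M+2 0.4622, M+4 0.1314; the largest is M+2.
P(M+2) = C(2,1) × 0.63750^1 × 0.36250^1 = 2 × 0.6375 × 0.3625 = 0.462188 (base)
P(M) = C(2,0) × 0.63750^2 × 0.36250^0 = 1 × 0.40640625 × 1.0000 = 0.406406
Relative intensity = 0.406406 / 0.462188 × 100 = 87.9

87.9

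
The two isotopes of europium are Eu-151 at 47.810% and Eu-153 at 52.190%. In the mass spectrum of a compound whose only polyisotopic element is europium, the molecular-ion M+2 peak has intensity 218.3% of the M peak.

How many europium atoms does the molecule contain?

For n independent Eu atoms, I(M+2)/I(M) = n · (abundance Eu-153) / (abundance Eu-151) = n · 0.52190/0.47810.
n = 2.183 × 0.47810/0.52190 = 2.00 ≈ 2

2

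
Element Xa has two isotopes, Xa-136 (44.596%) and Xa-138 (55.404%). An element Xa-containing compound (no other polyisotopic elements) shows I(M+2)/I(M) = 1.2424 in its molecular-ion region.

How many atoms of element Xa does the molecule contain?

1

For n independent Xa atoms, I(M+2)/I(M) = n · (abundance Xa-138) / (abundance Xa-136) = n · 0.55404/0.44596.
n = 1.2424 × 0.44596/0.55404 = 1.00 ≈ 1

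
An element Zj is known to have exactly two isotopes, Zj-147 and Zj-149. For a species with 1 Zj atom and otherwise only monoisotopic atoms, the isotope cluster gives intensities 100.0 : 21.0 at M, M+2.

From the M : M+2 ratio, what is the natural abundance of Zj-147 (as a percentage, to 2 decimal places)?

82.64%

If p is the fraction of Zj that is Zj-147, then I(M+2)/I(M) = [C(1,1)·p^0·(1−p)] / p^1 = 1·(1−p)/p = 21.0/100.0 = 0.2100
(1−p)/p = 0.2100/1 = 0.2100  ⇒  p = 1/(1 + 0.2100) = 0.8264
Zj-147: 82.64%, Zj-149: 17.36%.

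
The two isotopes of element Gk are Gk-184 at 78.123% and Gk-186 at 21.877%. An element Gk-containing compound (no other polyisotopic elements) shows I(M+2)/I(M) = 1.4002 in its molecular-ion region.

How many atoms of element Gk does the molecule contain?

For n independent Gk atoms, I(M+2)/I(M) = n · (abundance Gk-186) / (abundance Gk-184) = n · 0.21877/0.78123.
n = 1.4002 × 0.78123/0.21877 = 5.00 ≈ 5

5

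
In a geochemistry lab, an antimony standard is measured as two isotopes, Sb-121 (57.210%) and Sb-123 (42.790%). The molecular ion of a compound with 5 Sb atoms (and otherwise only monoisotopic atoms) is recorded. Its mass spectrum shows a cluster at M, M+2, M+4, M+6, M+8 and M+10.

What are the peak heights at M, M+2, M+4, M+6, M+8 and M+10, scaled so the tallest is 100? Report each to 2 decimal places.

17.88 : 66.85 : 100.00 : 74.79 : 27.97 : 4.18

Each Sb atom is independently Sb-121 (p = 0.57210) or Sb-123 (q = 0.42790); the cluster is the binomial expansion (p + q)^5.
P(M) = 0.57210^5 = 0.061286
P(M+2) = 5 × 0.57210^4 × 0.42790^1 = 0.229192
P(M+4) = 10 × 0.57210^3 × 0.42790^2 = 0.342847
P(M+6) = 10 × 0.57210^2 × 0.42790^3 = 0.256431
P(M+8) = 5 × 0.57210^1 × 0.42790^4 = 0.095898
P(M+10) = 0.42790^5 = 0.014345
The M+4 peak is largest (0.342847); scaling to 100 gives 17.88 : 66.85 : 100.00 : 74.79 : 27.97 : 4.18.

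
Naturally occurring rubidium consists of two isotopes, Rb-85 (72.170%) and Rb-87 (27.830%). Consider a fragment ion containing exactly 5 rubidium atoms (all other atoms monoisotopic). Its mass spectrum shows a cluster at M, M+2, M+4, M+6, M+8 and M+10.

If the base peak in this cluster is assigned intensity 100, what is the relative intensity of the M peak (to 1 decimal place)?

(0.72170 + 0.27830)^5 gives M 0.1958, M+2 0.3775, M+4 0.2911, M+6 0.1123, M+8 0.0216, M+10 0.0017; the largest is M+2.
P(M+2) = C(5,1) × 0.72170^4 × 0.27830^1 = 5 × 0.27128565 × 0.2783 = 0.377494 (base)
P(M) = C(5,0) × 0.72170^5 × 0.27830^0 = 1 × 0.19578685 × 1.0000 = 0.195787
Relative intensity = 0.195787 / 0.377494 × 100 = 51.9

51.9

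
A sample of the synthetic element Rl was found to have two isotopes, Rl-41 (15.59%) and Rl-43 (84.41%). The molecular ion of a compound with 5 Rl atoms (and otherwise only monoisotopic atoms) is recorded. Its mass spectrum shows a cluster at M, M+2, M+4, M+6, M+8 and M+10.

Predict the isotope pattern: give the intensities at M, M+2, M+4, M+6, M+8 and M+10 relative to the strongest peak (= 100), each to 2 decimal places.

Expanding (0.1559 + 0.8441)^5:
P(M) = 0.1559^5 = 0.000092
P(M+2) = 5 × 0.1559^4 × 0.8441^1 = 0.002493
P(M+4) = 10 × 0.1559^3 × 0.8441^2 = 0.026998
P(M+6) = 10 × 0.1559^2 × 0.8441^3 = 0.146175
P(M+8) = 5 × 0.1559^1 × 0.8441^4 = 0.395723
P(M+10) = 0.8441^5 = 0.428518
The M+10 peak is largest (0.428518); scaling to 100 gives 0.02 : 0.58 : 6.30 : 34.11 : 92.35 : 100.00.

0.02 : 0.58 : 6.30 : 34.11 : 92.35 : 100.00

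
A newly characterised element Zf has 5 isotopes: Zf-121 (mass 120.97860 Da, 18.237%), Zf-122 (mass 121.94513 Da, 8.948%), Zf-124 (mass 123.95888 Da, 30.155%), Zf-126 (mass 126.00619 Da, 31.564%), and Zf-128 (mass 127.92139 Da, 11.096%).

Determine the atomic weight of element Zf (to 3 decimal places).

Weight each isotope mass by its fractional abundance: 0.18237 × 120.97860 + 0.08948 × 121.94513 + 0.30155 × 123.95888 + 0.31564 × 126.00619 + 0.11096 × 127.92139
= 22.062867 + 10.911650 + 37.379800 + 39.772594 + 14.194157 = 124.321068 Da

124.321 Da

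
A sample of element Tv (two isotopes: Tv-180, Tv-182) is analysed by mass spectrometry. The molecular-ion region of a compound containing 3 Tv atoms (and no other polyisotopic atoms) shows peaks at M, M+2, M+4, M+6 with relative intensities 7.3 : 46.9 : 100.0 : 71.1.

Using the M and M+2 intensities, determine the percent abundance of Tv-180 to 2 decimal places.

Write p for the Tv-180 fraction. I(M+2)/I(M) = [C(3,1)·p^2·(1−p)] / p^3 = 3·(1−p)/p = 46.9/7.3 = 6.4247
(1−p)/p = 6.4247/3 = 2.1416  ⇒  p = 1/(1 + 2.1416) = 0.3183
Tv-180: 31.83%, Tv-182: 68.17%.

31.83%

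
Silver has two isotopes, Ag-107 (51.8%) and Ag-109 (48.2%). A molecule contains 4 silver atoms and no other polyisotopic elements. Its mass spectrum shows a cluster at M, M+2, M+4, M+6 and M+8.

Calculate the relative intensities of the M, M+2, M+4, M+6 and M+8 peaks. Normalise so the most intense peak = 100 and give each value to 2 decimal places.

The 4 Ag atoms are independent, so intensities follow the terms of (0.518 + 0.482)^4.
P(M) = 0.518^4 = 0.071998
P(M+2) = 4 × 0.518^3 × 0.482^1 = 0.267976
P(M+4) = 6 × 0.518^2 × 0.482^2 = 0.374029
P(M+6) = 4 × 0.518^1 × 0.482^3 = 0.232023
P(M+8) = 0.482^4 = 0.053974
The M+4 peak is largest (0.374029); scaling to 100 gives 19.25 : 71.65 : 100.00 : 62.03 : 14.43.

19.25 : 71.65 : 100.00 : 62.03 : 14.43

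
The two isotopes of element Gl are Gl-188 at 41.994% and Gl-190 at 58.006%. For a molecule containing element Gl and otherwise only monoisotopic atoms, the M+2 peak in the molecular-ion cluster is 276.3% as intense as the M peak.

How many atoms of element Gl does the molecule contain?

2

For n independent Gl atoms, I(M+2)/I(M) = n · (abundance Gl-190) / (abundance Gl-188) = n · 0.58006/0.41994.
n = 2.763 × 0.41994/0.58006 = 2.00 ≈ 2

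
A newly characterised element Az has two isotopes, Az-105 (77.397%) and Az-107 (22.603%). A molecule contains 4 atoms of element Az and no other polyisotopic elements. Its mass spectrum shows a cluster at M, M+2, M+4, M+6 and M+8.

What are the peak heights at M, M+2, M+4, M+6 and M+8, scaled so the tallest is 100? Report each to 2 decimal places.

85.60 : 100.00 : 43.81 : 8.53 : 0.62

The 4 Az atoms are independent, so intensities follow the terms of (0.77397 + 0.22603)^4.
P(M) = 0.77397^4 = 0.358836
P(M+2) = 4 × 0.77397^3 × 0.22603^1 = 0.419178
P(M+4) = 6 × 0.77397^2 × 0.22603^2 = 0.183625
P(M+6) = 4 × 0.77397^1 × 0.22603^3 = 0.035751
P(M+8) = 0.22603^4 = 0.002610
The M+2 peak is largest (0.419178); scaling to 100 gives 85.60 : 100.00 : 43.81 : 8.53 : 0.62.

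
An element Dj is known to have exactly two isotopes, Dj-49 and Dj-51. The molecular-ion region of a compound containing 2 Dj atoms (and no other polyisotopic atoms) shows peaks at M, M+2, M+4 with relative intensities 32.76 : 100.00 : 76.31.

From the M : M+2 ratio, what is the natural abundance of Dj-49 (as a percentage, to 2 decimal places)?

If p is the fraction of Dj that is Dj-49, then I(M+2)/I(M) = [C(2,1)·p^1·(1−p)] / p^2 = 2·(1−p)/p = 100.00/32.76 = 3.0525
(1−p)/p = 3.0525/2 = 1.5263  ⇒  p = 1/(1 + 1.5263) = 0.3958
Dj-49: 39.58%, Dj-51: 60.42%.

39.58%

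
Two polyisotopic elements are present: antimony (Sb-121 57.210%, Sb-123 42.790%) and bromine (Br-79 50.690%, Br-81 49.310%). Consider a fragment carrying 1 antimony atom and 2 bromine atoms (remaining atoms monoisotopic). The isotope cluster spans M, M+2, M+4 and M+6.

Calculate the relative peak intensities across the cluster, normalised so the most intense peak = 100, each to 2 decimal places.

Antimony pattern (n=1): 0.5721 : 0.4279
Bromine pattern (n=2): 0.25694761 : 0.49990478 : 0.24314761
Convolve the two distributions (both contribute in 2-u steps):
  M: 0.5721×0.25694761 = 0.147000
  M+2: 0.5721×0.49990478 + 0.4279×0.25694761 = 0.395943
  M+4: 0.5721×0.24314761 + 0.4279×0.49990478 = 0.353014
  M+6: 0.4279×0.24314761 = 0.104043
Scale to base peak (0.395943) = 100: 37.13 : 100.00 : 89.16 : 26.28

37.13 : 100.00 : 89.16 : 26.28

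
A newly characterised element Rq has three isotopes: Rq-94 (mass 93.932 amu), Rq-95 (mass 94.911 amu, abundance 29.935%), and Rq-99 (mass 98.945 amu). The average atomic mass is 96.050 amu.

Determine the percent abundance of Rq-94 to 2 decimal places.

33.66%

The remaining 70.065% is split between Rq-94 (fraction x) and Rq-99 (fraction 0.70065 − x).
Substituting: 93.932x + 98.945(0.70065 − x) = 67.63839215
(93.932 − 98.945)x = -1.6874221  ⇒  x = 0.33661, y = 0.36404
Rq-94: 33.66%, Rq-99: 36.40%.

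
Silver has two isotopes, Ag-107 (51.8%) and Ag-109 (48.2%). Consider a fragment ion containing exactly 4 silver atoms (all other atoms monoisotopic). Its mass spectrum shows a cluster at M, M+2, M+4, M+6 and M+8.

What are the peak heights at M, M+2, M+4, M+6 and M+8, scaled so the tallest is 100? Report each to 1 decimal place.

The 4 Ag atoms are independent, so intensities follow the terms of (0.518 + 0.482)^4.
P(M) = 0.518^4 = 0.071998
P(M+2) = 4 × 0.518^3 × 0.482^1 = 0.267976
P(M+4) = 6 × 0.518^2 × 0.482^2 = 0.374029
P(M+6) = 4 × 0.518^1 × 0.482^3 = 0.232023
P(M+8) = 0.482^4 = 0.053974
The M+4 peak is largest (0.374029); scaling to 100 gives 19.2 : 71.6 : 100.0 : 62.0 : 14.4.

19.2 : 71.6 : 100.0 : 62.0 : 14.4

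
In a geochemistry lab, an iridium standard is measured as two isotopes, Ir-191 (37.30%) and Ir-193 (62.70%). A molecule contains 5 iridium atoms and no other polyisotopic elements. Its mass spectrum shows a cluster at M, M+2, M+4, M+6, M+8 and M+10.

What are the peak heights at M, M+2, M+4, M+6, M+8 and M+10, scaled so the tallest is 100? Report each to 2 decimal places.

2.11 : 17.70 : 59.49 : 100.00 : 84.05 : 28.26

The 5 Ir atoms are independent, so intensities follow the terms of (0.3730 + 0.6270)^5.
P(M) = 0.3730^5 = 0.007220
P(M+2) = 5 × 0.3730^4 × 0.6270^1 = 0.060684
P(M+4) = 10 × 0.3730^3 × 0.6270^2 = 0.204015
P(M+6) = 10 × 0.3730^2 × 0.6270^3 = 0.342942
P(M+8) = 5 × 0.3730^1 × 0.6270^4 = 0.288237
P(M+10) = 0.6270^5 = 0.096903
The M+6 peak is largest (0.342942); scaling to 100 gives 2.11 : 17.70 : 59.49 : 100.00 : 84.05 : 28.26.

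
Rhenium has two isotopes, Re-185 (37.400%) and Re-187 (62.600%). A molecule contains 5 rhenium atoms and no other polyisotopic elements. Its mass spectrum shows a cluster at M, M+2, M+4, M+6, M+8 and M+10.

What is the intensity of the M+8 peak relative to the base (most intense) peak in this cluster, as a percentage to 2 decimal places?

Term probabilities: M 0.0073, M+2 0.0612, M+4 0.2050, M+6 0.3431, M+8 0.2872, M+10 0.0961. Base peak = M+6.
P(M+6) = C(5,3) × 0.37400^2 × 0.62600^3 = 10 × 0.139876 × 0.24531438 = 0.343136 (base)
P(M+8) = C(5,4) × 0.37400^1 × 0.62600^4 = 5 × 0.3740 × 0.1535668 = 0.287170
Relative intensity = 0.287170 / 0.343136 × 100 = 83.69

83.69%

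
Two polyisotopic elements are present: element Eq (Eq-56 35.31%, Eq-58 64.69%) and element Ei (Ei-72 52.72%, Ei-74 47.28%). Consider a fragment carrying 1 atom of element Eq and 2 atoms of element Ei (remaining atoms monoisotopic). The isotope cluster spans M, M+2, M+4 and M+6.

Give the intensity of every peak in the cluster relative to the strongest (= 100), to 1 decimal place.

Element Eq pattern (n=1): 0.3531 : 0.6469
Element Ei pattern (n=2): 0.27793984 : 0.49852032 : 0.22353984
Convolve the two distributions (both contribute in 2-u steps):
  M: 0.3531×0.27793984 = 0.098141
  M+2: 0.3531×0.49852032 + 0.6469×0.27793984 = 0.355827
  M+4: 0.3531×0.22353984 + 0.6469×0.49852032 = 0.401425
  M+6: 0.6469×0.22353984 = 0.144608
Scale to base peak (0.401425) = 100: 24.4 : 88.6 : 100.0 : 36.0

24.4 : 88.6 : 100.0 : 36.0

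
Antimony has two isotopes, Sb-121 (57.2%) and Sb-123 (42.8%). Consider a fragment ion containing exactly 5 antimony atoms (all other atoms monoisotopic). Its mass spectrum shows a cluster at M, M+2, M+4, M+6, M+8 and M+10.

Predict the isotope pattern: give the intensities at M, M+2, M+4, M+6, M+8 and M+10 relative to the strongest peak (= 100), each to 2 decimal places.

17.86 : 66.82 : 100.00 : 74.83 : 27.99 : 4.19

Expanding (0.572 + 0.428)^5:
P(M) = 0.572^5 = 0.061232
P(M+2) = 5 × 0.572^4 × 0.428^1 = 0.229086
P(M+4) = 10 × 0.572^3 × 0.428^2 = 0.342827
P(M+6) = 10 × 0.572^2 × 0.428^3 = 0.256521
P(M+8) = 5 × 0.572^1 × 0.428^4 = 0.095971
P(M+10) = 0.428^5 = 0.014362
The M+4 peak is largest (0.342827); scaling to 100 gives 17.86 : 66.82 : 100.00 : 74.83 : 27.99 : 4.19.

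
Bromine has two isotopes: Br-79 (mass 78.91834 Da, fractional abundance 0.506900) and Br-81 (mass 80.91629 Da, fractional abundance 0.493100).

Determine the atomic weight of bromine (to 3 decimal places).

79.904 Da

Weight each isotope mass by its fractional abundance: 0.506900 × 78.91834 + 0.493100 × 80.91629
= 40.003707 + 39.899823 = 79.903530 Da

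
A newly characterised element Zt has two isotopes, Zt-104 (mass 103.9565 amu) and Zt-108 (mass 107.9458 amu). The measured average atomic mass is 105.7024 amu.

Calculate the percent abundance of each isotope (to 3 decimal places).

Zt-104: 56.235%, Zt-108: 43.765%

With x = fraction of Zt-104 (so Zt-108 is 1 − x):
103.9565·x + 107.9458·(1 − x) = 105.7024
(103.9565 − 107.9458)·x = 105.7024 − 107.9458
x = -2.2434 / -3.9893 = 0.56235 → 56.235% Zt-104, 43.765% Zt-108.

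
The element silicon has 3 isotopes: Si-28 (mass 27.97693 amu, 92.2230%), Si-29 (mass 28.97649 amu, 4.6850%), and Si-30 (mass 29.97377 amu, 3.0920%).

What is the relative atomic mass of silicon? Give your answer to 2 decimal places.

Weight each isotope mass by its fractional abundance: 0.922230 × 27.97693 + 0.046850 × 28.97649 + 0.030920 × 29.97377
= 25.801164 + 1.357549 + 0.926789 = 28.085502 amu

28.09 amu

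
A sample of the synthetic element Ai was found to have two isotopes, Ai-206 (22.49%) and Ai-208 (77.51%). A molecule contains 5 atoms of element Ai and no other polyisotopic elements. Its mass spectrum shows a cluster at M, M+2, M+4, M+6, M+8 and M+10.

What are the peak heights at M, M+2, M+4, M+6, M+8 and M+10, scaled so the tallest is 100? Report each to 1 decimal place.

0.1 : 2.4 : 16.8 : 58.0 : 100.0 : 68.9

The 5 Ai atoms are independent, so intensities follow the terms of (0.2249 + 0.7751)^5.
P(M) = 0.2249^5 = 0.000575
P(M+2) = 5 × 0.2249^4 × 0.7751^1 = 0.009915
P(M+4) = 10 × 0.2249^3 × 0.7751^2 = 0.068341
P(M+6) = 10 × 0.2249^2 × 0.7751^3 = 0.235533
P(M+8) = 5 × 0.2249^1 × 0.7751^4 = 0.405873
P(M+10) = 0.7751^5 = 0.279762
The M+8 peak is largest (0.405873); scaling to 100 gives 0.1 : 2.4 : 16.8 : 58.0 : 100.0 : 68.9.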